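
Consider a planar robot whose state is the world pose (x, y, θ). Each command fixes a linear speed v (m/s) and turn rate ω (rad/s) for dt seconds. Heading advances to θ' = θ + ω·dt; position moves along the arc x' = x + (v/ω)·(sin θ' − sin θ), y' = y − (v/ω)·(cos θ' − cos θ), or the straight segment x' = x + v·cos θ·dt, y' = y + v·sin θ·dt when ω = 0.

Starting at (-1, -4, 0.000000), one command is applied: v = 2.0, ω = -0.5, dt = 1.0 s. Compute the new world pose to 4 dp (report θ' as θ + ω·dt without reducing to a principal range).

θ' = 0.0000 + -0.5·1.0 = -0.5000
R = v/ω = 2.0/-0.5 = -4.0000
x' = -1 + -4.0000·(sin -0.5000 − sin 0.0000) = 0.9177
y' = -4 − -4.0000·(cos -0.5000 − cos 0.0000) = -4.4897

(0.9177, -4.4897, -0.5000)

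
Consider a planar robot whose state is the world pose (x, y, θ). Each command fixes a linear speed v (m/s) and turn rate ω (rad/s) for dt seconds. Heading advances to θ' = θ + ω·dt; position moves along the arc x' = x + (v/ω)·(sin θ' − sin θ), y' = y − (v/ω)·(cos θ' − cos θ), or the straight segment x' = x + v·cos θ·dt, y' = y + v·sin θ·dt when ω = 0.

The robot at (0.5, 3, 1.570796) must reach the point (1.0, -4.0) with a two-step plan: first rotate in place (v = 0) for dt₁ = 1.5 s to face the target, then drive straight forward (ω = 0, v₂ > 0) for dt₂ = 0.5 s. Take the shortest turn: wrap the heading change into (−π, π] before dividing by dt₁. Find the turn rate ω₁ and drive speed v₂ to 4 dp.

ω₁ = -2.0469, v₂ = 14.0357

heading to target = atan2(-4−3, 1−0.5) = -1.4995
Δθ = wrap(-1.4995 − 1.5708) = -3.0703; ω₁ = Δθ/dt₁ = -2.0469
distance = √((1−0.5)² + (-4−3)²) = 7.0178; v₂ = distance/dt₂ = 14.0357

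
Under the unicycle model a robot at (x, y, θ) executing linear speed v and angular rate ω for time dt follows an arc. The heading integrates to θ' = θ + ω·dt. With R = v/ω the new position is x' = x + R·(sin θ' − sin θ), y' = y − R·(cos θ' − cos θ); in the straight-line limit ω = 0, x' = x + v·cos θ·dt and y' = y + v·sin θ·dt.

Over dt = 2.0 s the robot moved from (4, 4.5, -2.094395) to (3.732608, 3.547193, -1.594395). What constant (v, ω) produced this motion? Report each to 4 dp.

v = 0.5000, ω = 0.2500

Δθ = -1.594395 − -2.094395 = 0.500000
ω = Δθ/dt = 0.500000/2.0 = 0.2500
R = −Δy/(cos θ' − cos θ) = 2.0000
v = R·ω = 2.0000·0.2500 = 0.5000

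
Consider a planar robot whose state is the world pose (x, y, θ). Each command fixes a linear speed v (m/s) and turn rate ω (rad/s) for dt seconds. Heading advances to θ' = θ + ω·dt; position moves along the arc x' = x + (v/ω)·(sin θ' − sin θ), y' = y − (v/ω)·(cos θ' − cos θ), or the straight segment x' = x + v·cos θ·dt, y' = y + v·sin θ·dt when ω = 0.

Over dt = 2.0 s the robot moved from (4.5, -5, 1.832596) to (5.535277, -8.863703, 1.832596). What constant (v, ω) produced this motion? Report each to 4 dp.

Δθ = 1.832596 − 1.832596 = 0.000000
ω = Δθ/dt = 0.000000/2.0 = 0.0000
ω = 0 → v = (Δx·cos θ + Δy·sin θ)/dt = -2.0000

v = -2.0000, ω = 0.0000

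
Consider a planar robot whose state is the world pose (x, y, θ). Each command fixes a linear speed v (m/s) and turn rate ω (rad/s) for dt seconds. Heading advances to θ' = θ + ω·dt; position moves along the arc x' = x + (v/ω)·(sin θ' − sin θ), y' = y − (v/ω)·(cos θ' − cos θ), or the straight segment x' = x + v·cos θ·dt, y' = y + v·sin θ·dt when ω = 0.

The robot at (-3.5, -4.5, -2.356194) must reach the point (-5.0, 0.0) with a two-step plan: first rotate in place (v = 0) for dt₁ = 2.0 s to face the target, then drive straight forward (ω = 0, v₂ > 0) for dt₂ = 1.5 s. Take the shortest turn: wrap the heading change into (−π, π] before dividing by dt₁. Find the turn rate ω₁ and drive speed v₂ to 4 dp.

heading to target = atan2(0−-4.5, -5−-3.5) = 1.8925
Δθ = wrap(1.8925 − -2.3562) = -2.0344; ω₁ = Δθ/dt₁ = -1.0172
distance = √((-5−-3.5)² + (0−-4.5)²) = 4.7434; v₂ = distance/dt₂ = 3.1623

ω₁ = -1.0172, v₂ = 3.1623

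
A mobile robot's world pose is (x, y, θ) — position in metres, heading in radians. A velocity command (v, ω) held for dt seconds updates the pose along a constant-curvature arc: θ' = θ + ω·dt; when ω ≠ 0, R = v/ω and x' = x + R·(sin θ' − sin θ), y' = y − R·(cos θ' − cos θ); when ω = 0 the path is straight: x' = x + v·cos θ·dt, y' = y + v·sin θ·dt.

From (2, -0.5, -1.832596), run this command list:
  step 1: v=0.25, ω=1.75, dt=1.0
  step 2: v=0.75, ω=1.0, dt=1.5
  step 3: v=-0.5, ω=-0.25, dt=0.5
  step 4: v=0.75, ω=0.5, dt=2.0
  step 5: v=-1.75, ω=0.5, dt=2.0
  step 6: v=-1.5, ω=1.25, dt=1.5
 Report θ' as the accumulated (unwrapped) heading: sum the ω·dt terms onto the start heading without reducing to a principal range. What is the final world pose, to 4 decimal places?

(6.6107, 1.6781, 5.1674)

step 1: θ'=-0.0826 (R=0.1429) → pose (2.1262, -0.6793, -0.0826)
step 2: θ'=1.4174 (R=0.7500) → pose (2.9293, -0.0465, 1.4174)
step 3: θ'=1.2924 (R=2.0000) → pose (2.8758, -0.2905, 1.2924)
step 4: θ'=2.2924 (R=1.5000) → pose (2.5596, 1.1126, 2.2924)
step 5: θ'=3.2924 (R=-3.5000) → pose (5.7131, -0.0356, 3.2924)
step 6: θ'=5.1674 (R=-1.2000) → pose (6.6107, 1.6781, 5.1674)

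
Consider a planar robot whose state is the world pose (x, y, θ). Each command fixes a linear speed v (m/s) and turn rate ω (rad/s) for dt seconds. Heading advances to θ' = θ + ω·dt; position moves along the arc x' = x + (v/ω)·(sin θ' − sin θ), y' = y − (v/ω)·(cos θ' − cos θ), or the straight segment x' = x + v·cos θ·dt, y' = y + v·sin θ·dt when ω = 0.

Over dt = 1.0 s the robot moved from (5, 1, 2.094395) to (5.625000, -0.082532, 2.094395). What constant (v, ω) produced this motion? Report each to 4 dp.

Δθ = 2.094395 − 2.094395 = 0.000000
ω = Δθ/dt = 0.000000/1.0 = 0.0000
ω = 0 → v = (Δx·cos θ + Δy·sin θ)/dt = -1.2500

v = -1.2500, ω = 0.0000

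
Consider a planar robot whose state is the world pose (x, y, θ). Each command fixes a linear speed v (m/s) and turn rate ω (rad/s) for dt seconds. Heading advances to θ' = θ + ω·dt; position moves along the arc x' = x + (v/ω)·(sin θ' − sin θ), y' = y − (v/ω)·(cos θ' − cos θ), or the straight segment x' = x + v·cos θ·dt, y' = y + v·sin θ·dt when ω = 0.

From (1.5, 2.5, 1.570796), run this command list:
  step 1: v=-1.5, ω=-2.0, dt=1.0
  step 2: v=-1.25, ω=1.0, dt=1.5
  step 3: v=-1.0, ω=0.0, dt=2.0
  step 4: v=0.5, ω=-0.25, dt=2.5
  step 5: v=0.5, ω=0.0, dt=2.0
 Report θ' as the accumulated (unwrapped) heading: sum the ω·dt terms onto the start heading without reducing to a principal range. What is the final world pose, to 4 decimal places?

(-0.3430, 0.8024, 0.4458)

step 1: θ'=-0.4292 (R=0.7500) → pose (0.4379, 1.8180, -0.4292)
step 2: θ'=1.0708 (R=-1.2500) → pose (-1.1793, 1.2807, 1.0708)
step 3: θ'=1.0708 (straight) → pose (-2.1381, -0.4745, 1.0708)
step 4: θ'=0.4458 (R=-2.0000) → pose (-1.2453, 0.3712, 0.4458)
step 5: θ'=0.4458 (straight) → pose (-0.3430, 0.8024, 0.4458)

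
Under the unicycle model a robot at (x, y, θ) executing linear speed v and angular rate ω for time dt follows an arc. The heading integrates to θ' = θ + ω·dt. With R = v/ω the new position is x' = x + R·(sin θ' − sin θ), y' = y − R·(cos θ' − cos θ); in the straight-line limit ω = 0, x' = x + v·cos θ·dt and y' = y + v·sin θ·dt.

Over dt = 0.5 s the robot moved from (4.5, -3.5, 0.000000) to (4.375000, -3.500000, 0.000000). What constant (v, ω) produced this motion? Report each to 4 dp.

Δθ = 0.000000 − 0.000000 = 0.000000
ω = Δθ/dt = 0.000000/0.5 = 0.0000
ω = 0 → v = (Δx·cos θ + Δy·sin θ)/dt = -0.2500

v = -0.2500, ω = 0.0000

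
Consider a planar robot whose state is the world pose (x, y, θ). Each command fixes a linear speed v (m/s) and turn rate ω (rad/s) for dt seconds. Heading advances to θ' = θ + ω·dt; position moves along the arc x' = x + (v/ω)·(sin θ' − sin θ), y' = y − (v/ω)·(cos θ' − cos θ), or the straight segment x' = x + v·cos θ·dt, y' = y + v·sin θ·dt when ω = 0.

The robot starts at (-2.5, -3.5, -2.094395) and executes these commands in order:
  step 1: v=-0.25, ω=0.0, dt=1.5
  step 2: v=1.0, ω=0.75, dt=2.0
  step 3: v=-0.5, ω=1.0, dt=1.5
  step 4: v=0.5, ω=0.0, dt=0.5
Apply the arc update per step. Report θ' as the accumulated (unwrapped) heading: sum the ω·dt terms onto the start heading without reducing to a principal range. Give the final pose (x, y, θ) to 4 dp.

step 1: θ'=-2.0944 (straight) → pose (-2.3125, -3.1752, -2.0944)
step 2: θ'=-0.5944 (R=1.3333) → pose (-1.9045, -4.9466, -0.5944)
step 3: θ'=0.9056 (R=-0.5000) → pose (-2.5779, -5.0522, 0.9056)
step 4: θ'=0.9056 (straight) → pose (-2.4236, -4.8555, 0.9056)

(-2.4236, -4.8555, 0.9056)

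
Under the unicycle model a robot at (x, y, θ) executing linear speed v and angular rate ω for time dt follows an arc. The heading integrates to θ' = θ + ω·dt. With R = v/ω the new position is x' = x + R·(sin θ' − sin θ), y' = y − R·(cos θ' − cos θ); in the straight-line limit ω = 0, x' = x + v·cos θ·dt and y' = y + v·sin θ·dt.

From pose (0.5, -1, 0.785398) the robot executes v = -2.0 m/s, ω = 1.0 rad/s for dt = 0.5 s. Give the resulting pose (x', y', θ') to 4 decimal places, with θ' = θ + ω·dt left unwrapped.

(-0.0049, -1.8511, 1.2854)

θ' = 0.7854 + 1.0·0.5 = 1.2854
R = v/ω = -2.0/1.0 = -2.0000
x' = 0.5 + -2.0000·(sin 1.2854 − sin 0.7854) = -0.0049
y' = -1 − -2.0000·(cos 1.2854 − cos 0.7854) = -1.8511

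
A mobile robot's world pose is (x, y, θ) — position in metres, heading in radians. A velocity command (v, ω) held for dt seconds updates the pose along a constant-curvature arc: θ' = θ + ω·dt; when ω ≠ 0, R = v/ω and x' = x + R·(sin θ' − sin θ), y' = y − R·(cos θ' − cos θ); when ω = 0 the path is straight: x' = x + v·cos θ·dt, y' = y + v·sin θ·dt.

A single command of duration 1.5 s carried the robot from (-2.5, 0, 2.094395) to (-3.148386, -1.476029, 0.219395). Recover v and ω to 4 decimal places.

Δθ = 0.219395 − 2.094395 = -1.875000
ω = Δθ/dt = -1.875000/1.5 = -1.2500
R = −Δy/(cos θ' − cos θ) = 1.0000
v = R·ω = 1.0000·-1.2500 = -1.2500

v = -1.2500, ω = -1.2500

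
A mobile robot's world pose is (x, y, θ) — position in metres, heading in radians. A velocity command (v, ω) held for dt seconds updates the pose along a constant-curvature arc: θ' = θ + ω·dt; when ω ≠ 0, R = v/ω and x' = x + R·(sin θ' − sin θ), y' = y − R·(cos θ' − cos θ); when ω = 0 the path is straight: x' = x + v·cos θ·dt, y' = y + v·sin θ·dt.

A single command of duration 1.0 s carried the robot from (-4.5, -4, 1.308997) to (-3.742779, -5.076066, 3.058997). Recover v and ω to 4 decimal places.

Δθ = 3.058997 − 1.308997 = 1.750000
ω = Δθ/dt = 1.750000/1.0 = 1.7500
R = −Δy/(cos θ' − cos θ) = -0.8571
v = R·ω = -0.8571·1.7500 = -1.5000

v = -1.5000, ω = 1.7500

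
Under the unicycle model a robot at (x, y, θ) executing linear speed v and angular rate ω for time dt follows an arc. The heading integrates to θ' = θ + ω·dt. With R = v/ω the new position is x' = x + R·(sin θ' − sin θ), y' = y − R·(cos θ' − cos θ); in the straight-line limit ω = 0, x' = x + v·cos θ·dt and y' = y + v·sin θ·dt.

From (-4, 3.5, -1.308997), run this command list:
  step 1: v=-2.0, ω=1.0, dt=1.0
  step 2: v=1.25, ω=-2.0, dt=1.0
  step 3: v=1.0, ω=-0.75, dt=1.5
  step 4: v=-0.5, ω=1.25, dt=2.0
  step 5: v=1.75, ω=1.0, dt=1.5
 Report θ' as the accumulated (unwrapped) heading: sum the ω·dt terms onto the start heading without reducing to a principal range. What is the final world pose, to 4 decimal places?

step 1: θ'=-0.3090 (R=-2.0000) → pose (-5.3236, 4.8876, -0.3090)
step 2: θ'=-2.3090 (R=-0.6250) → pose (-5.0514, 3.8716, -2.3090)
step 3: θ'=-3.4340 (R=-1.3333) → pose (-6.4220, 3.4922, -3.4340)
step 4: θ'=-0.9340 (R=-0.4000) → pose (-5.9851, 4.1131, -0.9340)
step 5: θ'=0.5660 (R=1.7500) → pose (-3.6396, 3.6766, 0.5660)

(-3.6396, 3.6766, 0.5660)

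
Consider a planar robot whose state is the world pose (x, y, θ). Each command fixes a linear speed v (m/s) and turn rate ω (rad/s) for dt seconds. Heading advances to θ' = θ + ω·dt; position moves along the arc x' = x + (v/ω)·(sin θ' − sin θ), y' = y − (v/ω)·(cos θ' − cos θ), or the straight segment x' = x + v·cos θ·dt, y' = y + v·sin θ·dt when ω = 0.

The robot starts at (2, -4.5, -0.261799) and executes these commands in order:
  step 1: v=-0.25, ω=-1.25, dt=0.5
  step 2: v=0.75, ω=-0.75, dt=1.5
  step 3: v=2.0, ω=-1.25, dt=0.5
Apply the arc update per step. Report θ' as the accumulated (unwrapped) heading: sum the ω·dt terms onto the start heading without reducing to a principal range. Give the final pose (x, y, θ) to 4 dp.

(1.3529, -6.2094, -2.6368)

step 1: θ'=-0.8868 (R=0.2000) → pose (1.8968, -4.4332, -0.8868)
step 2: θ'=-2.0118 (R=-1.0000) → pose (2.0260, -5.4919, -2.0118)
step 3: θ'=-2.6368 (R=-1.6000) → pose (1.3529, -6.2094, -2.6368)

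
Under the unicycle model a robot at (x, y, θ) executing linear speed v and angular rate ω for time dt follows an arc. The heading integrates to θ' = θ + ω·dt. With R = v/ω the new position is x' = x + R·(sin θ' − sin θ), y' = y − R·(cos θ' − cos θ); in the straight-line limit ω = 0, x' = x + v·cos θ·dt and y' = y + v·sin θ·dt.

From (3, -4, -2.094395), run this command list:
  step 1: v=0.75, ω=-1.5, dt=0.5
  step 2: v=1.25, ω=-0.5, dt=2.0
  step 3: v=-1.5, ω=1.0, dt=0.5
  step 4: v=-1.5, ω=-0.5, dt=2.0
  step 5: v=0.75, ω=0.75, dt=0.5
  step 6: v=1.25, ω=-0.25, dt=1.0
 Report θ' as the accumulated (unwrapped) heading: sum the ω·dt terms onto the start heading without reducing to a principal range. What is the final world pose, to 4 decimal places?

step 1: θ'=-2.8444 (R=-0.5000) → pose (2.7134, -4.2281, -2.8444)
step 2: θ'=-3.8444 (R=-2.5000) → pose (0.3654, -3.7453, -3.8444)
step 3: θ'=-3.3444 (R=-1.5000) → pose (1.0328, -4.0700, -3.3444)
step 4: θ'=-4.3444 (R=3.0000) → pose (3.2277, -5.9293, -4.3444)
step 5: θ'=-3.9694 (R=1.0000) → pose (3.0311, -5.6125, -3.9694)
step 6: θ'=-4.2194 (R=-5.0000) → pose (2.3088, -4.5964, -4.2194)

(2.3088, -4.5964, -4.2194)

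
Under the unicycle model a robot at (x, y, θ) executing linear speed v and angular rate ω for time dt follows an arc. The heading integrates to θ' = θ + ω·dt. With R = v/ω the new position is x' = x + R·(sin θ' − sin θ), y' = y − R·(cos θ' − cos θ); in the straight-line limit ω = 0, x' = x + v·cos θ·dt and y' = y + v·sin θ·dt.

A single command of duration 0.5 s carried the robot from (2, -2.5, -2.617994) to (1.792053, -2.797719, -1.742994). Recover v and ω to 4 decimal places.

v = 0.7500, ω = 1.7500

Δθ = -1.742994 − -2.617994 = 0.875000
ω = Δθ/dt = 0.875000/0.5 = 1.7500
R = −Δy/(cos θ' − cos θ) = 0.4286
v = R·ω = 0.4286·1.7500 = 0.7500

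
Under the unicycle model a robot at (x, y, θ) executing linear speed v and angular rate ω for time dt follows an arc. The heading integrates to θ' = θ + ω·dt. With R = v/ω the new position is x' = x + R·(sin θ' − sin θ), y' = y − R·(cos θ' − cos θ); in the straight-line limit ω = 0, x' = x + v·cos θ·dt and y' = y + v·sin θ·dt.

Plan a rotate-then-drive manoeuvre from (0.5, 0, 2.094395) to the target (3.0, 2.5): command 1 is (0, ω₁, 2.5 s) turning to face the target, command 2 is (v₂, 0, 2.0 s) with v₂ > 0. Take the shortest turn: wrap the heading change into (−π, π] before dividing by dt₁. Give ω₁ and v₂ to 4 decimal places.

heading to target = atan2(2.5−0, 3−0.5) = 0.7854
Δθ = wrap(0.7854 − 2.0944) = -1.3090; ω₁ = Δθ/dt₁ = -0.5236
distance = √((3−0.5)² + (2.5−0)²) = 3.5355; v₂ = distance/dt₂ = 1.7678

ω₁ = -0.5236, v₂ = 1.7678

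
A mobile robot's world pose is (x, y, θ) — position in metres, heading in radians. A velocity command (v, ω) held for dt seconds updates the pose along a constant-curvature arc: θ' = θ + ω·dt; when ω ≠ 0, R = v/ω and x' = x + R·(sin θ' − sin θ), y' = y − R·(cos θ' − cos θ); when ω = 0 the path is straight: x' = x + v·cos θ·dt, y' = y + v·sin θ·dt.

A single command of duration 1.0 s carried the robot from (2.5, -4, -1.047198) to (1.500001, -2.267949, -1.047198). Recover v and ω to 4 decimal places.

v = -2.0000, ω = 0.0000

Δθ = -1.047198 − -1.047198 = 0.000000
ω = Δθ/dt = 0.000000/1.0 = 0.0000
ω = 0 → v = (Δx·cos θ + Δy·sin θ)/dt = -2.0000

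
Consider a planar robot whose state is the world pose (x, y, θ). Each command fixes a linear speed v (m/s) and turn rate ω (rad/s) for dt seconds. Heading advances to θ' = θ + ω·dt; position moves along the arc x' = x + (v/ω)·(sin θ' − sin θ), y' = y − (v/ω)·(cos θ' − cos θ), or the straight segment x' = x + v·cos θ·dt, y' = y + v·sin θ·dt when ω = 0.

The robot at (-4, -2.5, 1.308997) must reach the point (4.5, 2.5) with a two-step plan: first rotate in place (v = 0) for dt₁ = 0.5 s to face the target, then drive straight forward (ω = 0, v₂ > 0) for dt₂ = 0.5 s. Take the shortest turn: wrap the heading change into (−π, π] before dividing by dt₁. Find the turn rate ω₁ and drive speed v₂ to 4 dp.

ω₁ = -1.5545, v₂ = 19.7231

heading to target = atan2(2.5−-2.5, 4.5−-4) = 0.5317
Δθ = wrap(0.5317 − 1.3090) = -0.7773; ω₁ = Δθ/dt₁ = -1.5545
distance = √((4.5−-4)² + (2.5−-2.5)²) = 9.8615; v₂ = distance/dt₂ = 19.7231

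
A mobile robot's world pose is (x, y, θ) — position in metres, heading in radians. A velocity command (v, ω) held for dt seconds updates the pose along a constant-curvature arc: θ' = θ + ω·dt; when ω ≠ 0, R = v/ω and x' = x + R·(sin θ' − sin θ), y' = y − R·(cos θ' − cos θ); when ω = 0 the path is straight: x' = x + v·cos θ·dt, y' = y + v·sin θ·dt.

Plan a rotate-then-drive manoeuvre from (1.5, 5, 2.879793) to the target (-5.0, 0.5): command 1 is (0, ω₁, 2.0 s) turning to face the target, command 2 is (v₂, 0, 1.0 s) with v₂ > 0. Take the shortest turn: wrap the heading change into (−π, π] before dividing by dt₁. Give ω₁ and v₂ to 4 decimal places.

heading to target = atan2(0.5−5, -5−1.5) = -2.5360
Δθ = wrap(-2.5360 − 2.8798) = 0.8673; ω₁ = Δθ/dt₁ = 0.4337
distance = √((-5−1.5)² + (0.5−5)²) = 7.9057; v₂ = distance/dt₂ = 7.9057

ω₁ = 0.4337, v₂ = 7.9057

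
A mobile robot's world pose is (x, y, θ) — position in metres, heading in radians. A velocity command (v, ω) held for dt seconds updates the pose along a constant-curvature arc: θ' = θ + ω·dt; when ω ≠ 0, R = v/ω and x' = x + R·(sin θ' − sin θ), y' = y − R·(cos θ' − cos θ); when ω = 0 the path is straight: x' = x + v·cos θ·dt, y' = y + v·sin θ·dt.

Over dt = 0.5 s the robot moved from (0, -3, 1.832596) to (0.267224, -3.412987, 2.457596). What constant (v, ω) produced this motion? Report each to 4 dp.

v = -1.0000, ω = 1.2500

Δθ = 2.457596 − 1.832596 = 0.625000
ω = Δθ/dt = 0.625000/0.5 = 1.2500
R = −Δy/(cos θ' − cos θ) = -0.8000
v = R·ω = -0.8000·1.2500 = -1.0000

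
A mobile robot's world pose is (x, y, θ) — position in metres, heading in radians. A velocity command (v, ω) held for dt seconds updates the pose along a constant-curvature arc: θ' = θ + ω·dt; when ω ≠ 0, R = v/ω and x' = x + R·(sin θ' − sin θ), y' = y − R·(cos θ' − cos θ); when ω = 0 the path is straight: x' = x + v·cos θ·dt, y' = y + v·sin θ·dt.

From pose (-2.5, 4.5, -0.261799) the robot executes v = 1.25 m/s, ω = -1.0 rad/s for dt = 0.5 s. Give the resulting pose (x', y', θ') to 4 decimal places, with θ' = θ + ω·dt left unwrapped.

θ' = -0.2618 + -1.0·0.5 = -0.7618
R = v/ω = 1.25/-1.0 = -1.2500
x' = -2.5 + -1.2500·(sin -0.7618 − sin -0.2618) = -1.9607
y' = 4.5 − -1.2500·(cos -0.7618 − cos -0.2618) = 4.1971

(-1.9607, 4.1971, -0.7618)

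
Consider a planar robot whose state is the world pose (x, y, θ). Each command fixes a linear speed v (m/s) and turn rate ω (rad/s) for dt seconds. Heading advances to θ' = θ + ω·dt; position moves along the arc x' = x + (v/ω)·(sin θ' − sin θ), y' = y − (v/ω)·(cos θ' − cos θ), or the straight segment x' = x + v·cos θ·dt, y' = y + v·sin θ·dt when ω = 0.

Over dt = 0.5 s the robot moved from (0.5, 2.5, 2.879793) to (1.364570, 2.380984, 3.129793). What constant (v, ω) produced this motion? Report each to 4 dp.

Δθ = 3.129793 − 2.879793 = 0.250000
ω = Δθ/dt = 0.250000/0.5 = 0.5000
R = Δx/(sin θ' − sin θ) = -3.5000
v = R·ω = -3.5000·0.5000 = -1.7500

v = -1.7500, ω = 0.5000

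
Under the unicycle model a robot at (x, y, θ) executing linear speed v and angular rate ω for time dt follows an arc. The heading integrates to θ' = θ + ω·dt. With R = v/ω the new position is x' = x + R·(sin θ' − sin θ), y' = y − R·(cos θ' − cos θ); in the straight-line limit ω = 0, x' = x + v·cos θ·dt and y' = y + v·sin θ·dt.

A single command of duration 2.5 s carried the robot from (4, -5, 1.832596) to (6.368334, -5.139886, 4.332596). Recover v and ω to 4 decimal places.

v = -1.2500, ω = 1.0000

Δθ = 4.332596 − 1.832596 = 2.500000
ω = Δθ/dt = 2.500000/2.5 = 1.0000
R = Δx/(sin θ' − sin θ) = -1.2500
v = R·ω = -1.2500·1.0000 = -1.2500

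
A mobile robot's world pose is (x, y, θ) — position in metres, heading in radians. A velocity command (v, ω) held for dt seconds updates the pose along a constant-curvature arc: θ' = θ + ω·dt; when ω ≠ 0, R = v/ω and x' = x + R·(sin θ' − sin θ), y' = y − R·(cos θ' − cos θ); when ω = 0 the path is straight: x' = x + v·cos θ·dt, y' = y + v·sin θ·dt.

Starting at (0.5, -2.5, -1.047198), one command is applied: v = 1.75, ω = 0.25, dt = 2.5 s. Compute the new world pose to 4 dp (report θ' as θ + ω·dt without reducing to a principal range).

θ' = -1.0472 + 0.25·2.5 = -0.4222
R = v/ω = 1.75/0.25 = 7.0000
x' = 0.5 + 7.0000·(sin -0.4222 − sin -1.0472) = 3.6938
y' = -2.5 − 7.0000·(cos -0.4222 − cos -1.0472) = -5.3853

(3.6938, -5.3853, -0.4222)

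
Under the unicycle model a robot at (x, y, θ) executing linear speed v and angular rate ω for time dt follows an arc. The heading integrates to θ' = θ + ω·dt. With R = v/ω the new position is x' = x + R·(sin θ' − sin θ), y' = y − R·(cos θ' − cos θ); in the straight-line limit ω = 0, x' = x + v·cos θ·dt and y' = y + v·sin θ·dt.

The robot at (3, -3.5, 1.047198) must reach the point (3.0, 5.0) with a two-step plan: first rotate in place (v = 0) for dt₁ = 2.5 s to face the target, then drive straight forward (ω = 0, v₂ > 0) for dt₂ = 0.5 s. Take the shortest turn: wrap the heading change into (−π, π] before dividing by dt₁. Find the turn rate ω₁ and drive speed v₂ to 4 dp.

heading to target = atan2(5−-3.5, 3−3) = 1.5708
Δθ = wrap(1.5708 − 1.0472) = 0.5236; ω₁ = Δθ/dt₁ = 0.2094
distance = √((3−3)² + (5−-3.5)²) = 8.5000; v₂ = distance/dt₂ = 17.0000

ω₁ = 0.2094, v₂ = 17.0000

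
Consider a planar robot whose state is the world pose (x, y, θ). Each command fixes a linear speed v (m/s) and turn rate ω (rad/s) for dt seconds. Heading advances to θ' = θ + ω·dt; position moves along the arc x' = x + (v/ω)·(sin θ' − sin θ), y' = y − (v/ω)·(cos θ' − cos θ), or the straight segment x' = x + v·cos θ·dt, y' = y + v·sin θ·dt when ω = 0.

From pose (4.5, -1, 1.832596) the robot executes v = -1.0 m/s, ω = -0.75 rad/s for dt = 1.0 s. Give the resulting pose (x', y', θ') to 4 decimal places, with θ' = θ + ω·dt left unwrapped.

(4.3897, -1.9705, 1.0826)

θ' = 1.8326 + -0.75·1.0 = 1.0826
R = v/ω = -1.0/-0.75 = 1.3333
x' = 4.5 + 1.3333·(sin 1.0826 − sin 1.8326) = 4.3897
y' = -1 − 1.3333·(cos 1.0826 − cos 1.8326) = -1.9705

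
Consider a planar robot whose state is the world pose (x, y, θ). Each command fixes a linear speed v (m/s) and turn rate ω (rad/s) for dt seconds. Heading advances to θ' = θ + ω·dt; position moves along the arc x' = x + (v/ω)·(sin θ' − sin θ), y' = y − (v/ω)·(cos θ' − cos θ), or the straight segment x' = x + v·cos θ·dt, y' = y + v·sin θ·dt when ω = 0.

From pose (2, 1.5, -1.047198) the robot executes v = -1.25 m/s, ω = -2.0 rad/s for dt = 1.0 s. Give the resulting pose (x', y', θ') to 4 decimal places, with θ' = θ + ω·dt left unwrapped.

(2.4824, 2.4347, -3.0472)

θ' = -1.0472 + -2.0·1.0 = -3.0472
R = v/ω = -1.25/-2.0 = 0.6250
x' = 2 + 0.6250·(sin -3.0472 − sin -1.0472) = 2.4824
y' = 1.5 − 0.6250·(cos -3.0472 − cos -1.0472) = 2.4347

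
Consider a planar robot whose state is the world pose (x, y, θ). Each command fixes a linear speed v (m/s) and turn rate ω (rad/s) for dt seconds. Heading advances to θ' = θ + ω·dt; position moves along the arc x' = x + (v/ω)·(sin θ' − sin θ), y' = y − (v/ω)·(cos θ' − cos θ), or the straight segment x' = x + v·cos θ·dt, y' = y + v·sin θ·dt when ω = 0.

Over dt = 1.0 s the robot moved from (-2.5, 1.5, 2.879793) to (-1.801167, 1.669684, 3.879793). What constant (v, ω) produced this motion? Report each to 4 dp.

v = -0.7500, ω = 1.0000

Δθ = 3.879793 − 2.879793 = 1.000000
ω = Δθ/dt = 1.000000/1.0 = 1.0000
R = Δx/(sin θ' − sin θ) = -0.7500
v = R·ω = -0.7500·1.0000 = -0.7500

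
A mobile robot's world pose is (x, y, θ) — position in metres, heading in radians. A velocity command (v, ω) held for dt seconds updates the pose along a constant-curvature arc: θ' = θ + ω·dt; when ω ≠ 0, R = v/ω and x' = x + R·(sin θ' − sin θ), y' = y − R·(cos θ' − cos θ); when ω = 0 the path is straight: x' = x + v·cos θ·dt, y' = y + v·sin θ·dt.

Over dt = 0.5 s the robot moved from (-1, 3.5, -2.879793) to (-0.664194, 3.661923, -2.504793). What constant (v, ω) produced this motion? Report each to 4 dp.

v = -0.7500, ω = 0.7500

Δθ = -2.504793 − -2.879793 = 0.375000
ω = Δθ/dt = 0.375000/0.5 = 0.7500
R = Δx/(sin θ' − sin θ) = -1.0000
v = R·ω = -1.0000·0.7500 = -0.7500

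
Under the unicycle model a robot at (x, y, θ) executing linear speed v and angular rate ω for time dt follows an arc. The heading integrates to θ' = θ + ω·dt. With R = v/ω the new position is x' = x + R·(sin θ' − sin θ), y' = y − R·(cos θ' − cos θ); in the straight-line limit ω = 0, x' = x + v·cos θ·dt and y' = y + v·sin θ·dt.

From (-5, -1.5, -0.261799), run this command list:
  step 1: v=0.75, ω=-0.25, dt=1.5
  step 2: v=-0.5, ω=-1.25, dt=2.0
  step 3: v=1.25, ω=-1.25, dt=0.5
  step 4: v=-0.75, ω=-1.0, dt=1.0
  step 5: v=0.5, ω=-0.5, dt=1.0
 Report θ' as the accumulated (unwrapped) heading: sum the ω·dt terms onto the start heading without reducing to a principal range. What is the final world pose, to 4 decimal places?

(-3.8835, -1.2525, -5.2618)

step 1: θ'=-0.6368 (R=-3.0000) → pose (-3.9926, -1.9858, -0.6368)
step 2: θ'=-3.1368 (R=0.4000) → pose (-3.7566, -1.2642, -3.1368)
step 3: θ'=-3.7618 (R=-1.0000) → pose (-4.3426, -1.0779, -3.7618)
step 4: θ'=-4.7618 (R=0.7500) → pose (-4.0295, -1.7253, -4.7618)
step 5: θ'=-5.2618 (R=-1.0000) → pose (-3.8835, -1.2525, -5.2618)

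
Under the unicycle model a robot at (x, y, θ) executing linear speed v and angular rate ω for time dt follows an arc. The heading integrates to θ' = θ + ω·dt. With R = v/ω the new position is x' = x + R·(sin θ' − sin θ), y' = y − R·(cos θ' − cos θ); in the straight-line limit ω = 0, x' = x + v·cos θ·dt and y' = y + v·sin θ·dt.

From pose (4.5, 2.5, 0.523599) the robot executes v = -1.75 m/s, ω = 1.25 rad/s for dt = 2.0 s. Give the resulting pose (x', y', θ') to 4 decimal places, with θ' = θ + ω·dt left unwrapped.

θ' = 0.5236 + 1.25·2.0 = 3.0236
R = v/ω = -1.75/1.25 = -1.4000
x' = 4.5 + -1.4000·(sin 3.0236 − sin 0.5236) = 5.0352
y' = 2.5 − -1.4000·(cos 3.0236 − cos 0.5236) = -0.1027

(5.0352, -0.1027, 3.0236)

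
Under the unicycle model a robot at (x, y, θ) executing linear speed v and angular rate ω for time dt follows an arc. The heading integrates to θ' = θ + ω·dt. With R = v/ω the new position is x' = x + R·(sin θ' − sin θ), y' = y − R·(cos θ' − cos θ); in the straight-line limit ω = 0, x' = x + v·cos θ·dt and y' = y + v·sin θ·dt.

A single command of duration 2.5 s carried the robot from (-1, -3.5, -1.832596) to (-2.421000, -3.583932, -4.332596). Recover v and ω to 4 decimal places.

Δθ = -4.332596 − -1.832596 = -2.500000
ω = Δθ/dt = -2.500000/2.5 = -1.0000
R = Δx/(sin θ' − sin θ) = -0.7500
v = R·ω = -0.7500·-1.0000 = 0.7500

v = 0.7500, ω = -1.0000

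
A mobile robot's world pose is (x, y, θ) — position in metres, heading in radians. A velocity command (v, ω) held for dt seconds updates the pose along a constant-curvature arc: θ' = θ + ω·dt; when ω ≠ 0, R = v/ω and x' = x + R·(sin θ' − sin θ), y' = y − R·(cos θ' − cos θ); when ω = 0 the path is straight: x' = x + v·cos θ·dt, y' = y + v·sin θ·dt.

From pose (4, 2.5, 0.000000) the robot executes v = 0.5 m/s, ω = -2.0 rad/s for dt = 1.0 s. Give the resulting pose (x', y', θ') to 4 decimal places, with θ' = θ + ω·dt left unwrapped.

θ' = 0.0000 + -2.0·1.0 = -2.0000
R = v/ω = 0.5/-2.0 = -0.2500
x' = 4 + -0.2500·(sin -2.0000 − sin 0.0000) = 4.2273
y' = 2.5 − -0.2500·(cos -2.0000 − cos 0.0000) = 2.1460

(4.2273, 2.1460, -2.0000)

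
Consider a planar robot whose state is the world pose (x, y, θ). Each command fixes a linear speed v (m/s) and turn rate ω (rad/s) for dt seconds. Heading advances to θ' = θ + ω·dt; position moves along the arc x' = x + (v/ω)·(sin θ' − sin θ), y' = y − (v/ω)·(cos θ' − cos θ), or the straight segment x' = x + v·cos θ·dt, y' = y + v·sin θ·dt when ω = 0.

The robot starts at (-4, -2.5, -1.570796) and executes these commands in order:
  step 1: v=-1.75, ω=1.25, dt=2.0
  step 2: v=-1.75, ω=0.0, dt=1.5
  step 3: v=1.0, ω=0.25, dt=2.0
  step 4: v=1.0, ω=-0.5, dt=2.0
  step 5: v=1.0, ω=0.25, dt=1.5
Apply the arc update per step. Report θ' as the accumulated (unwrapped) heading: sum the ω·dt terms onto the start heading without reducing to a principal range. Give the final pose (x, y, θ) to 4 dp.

step 1: θ'=0.9292 (R=-1.4000) → pose (-6.5216, -1.6621, 0.9292)
step 2: θ'=0.9292 (straight) → pose (-8.0926, -3.7651, 0.9292)
step 3: θ'=1.4292 (R=4.0000) → pose (-7.3372, -1.9357, 1.4292)
step 4: θ'=0.4292 (R=-2.0000) → pose (-6.1895, -0.3994, 0.4292)
step 5: θ'=0.8042 (R=4.0000) → pose (-4.9730, 0.4631, 0.8042)

(-4.9730, 0.4631, 0.8042)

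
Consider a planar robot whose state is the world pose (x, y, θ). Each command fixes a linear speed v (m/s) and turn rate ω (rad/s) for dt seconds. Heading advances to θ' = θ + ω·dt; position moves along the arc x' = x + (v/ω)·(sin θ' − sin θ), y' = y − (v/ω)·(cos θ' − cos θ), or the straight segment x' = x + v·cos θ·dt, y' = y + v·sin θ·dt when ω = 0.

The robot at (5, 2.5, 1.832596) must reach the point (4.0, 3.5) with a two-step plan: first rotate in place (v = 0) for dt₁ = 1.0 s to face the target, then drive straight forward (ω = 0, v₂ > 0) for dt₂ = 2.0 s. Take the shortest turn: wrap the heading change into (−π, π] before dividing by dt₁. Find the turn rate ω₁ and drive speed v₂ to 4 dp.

heading to target = atan2(3.5−2.5, 4−5) = 2.3562
Δθ = wrap(2.3562 − 1.8326) = 0.5236; ω₁ = Δθ/dt₁ = 0.5236
distance = √((4−5)² + (3.5−2.5)²) = 1.4142; v₂ = distance/dt₂ = 0.7071

ω₁ = 0.5236, v₂ = 0.7071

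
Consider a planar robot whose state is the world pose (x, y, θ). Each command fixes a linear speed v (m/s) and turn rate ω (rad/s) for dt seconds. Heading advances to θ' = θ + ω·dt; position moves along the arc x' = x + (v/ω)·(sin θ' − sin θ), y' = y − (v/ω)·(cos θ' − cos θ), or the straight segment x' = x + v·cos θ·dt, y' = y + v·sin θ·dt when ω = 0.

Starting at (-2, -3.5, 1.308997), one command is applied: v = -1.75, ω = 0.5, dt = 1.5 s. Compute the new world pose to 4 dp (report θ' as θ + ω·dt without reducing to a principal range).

(-1.7104, -6.0475, 2.0590)

θ' = 1.3090 + 0.5·1.5 = 2.0590
R = v/ω = -1.75/0.5 = -3.5000
x' = -2 + -3.5000·(sin 2.0590 − sin 1.3090) = -1.7104
y' = -3.5 − -3.5000·(cos 2.0590 − cos 1.3090) = -6.0475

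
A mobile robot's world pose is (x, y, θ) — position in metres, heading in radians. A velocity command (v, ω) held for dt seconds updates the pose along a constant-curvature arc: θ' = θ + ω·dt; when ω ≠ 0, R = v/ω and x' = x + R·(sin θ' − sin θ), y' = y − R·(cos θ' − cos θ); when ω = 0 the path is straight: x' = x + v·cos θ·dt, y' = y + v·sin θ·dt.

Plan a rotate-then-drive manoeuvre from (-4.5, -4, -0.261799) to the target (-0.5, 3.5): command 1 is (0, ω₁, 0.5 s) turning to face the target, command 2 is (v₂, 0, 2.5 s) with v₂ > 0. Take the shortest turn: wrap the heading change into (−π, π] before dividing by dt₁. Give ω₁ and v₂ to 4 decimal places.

ω₁ = 2.6853, v₂ = 3.4000

heading to target = atan2(3.5−-4, -0.5−-4.5) = 1.0808
Δθ = wrap(1.0808 − -0.2618) = 1.3426; ω₁ = Δθ/dt₁ = 2.6853
distance = √((-0.5−-4.5)² + (3.5−-4)²) = 8.5000; v₂ = distance/dt₂ = 3.4000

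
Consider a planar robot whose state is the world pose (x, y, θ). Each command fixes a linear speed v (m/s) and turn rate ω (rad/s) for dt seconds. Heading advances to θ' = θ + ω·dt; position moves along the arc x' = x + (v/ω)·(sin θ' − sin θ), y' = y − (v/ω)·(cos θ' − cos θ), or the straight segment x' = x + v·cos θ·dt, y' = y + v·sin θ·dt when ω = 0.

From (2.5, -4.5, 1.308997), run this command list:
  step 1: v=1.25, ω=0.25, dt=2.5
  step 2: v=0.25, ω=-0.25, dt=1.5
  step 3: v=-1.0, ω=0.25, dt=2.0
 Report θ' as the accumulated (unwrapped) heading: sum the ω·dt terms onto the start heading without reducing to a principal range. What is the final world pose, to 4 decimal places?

(2.7460, -2.9858, 2.0590)

step 1: θ'=1.9340 (R=5.0000) → pose (2.3442, -1.4296, 1.9340)
step 2: θ'=1.5590 (R=-1.0000) → pose (2.2790, -1.0625, 1.5590)
step 3: θ'=2.0590 (R=-4.0000) → pose (2.7460, -2.9858, 2.0590)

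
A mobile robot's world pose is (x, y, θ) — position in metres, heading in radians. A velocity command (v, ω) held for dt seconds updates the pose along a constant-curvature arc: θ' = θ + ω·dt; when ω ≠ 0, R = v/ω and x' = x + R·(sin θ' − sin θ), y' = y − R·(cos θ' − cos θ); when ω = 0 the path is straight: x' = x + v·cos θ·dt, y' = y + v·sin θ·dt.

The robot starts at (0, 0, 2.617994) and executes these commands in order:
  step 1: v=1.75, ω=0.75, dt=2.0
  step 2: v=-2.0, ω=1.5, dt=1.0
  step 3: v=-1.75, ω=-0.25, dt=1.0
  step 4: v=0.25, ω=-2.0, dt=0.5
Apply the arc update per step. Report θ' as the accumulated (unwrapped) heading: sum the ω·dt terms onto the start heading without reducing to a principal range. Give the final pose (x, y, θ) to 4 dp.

step 1: θ'=4.1180 (R=2.3333) → pose (-3.0998, -0.7140, 4.1180)
step 2: θ'=5.6180 (R=-1.3333) → pose (-3.3815, 1.0817, 5.6180)
step 3: θ'=5.3680 (R=7.0000) → pose (-4.6098, 2.3218, 5.3680)
step 4: θ'=4.3680 (R=-0.1250) → pose (-4.5912, 2.2034, 4.3680)

(-4.5912, 2.2034, 4.3680)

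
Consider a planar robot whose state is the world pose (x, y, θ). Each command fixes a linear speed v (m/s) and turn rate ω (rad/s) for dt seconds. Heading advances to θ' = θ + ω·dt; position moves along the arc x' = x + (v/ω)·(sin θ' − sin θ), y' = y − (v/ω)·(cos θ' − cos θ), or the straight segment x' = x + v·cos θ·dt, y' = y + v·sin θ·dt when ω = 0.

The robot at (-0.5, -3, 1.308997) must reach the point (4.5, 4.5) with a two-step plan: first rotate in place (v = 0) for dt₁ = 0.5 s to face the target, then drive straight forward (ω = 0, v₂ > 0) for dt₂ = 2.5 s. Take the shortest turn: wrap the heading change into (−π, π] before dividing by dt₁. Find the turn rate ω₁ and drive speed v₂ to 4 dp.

heading to target = atan2(4.5−-3, 4.5−-0.5) = 0.9828
Δθ = wrap(0.9828 − 1.3090) = -0.3262; ω₁ = Δθ/dt₁ = -0.6524
distance = √((4.5−-0.5)² + (4.5−-3)²) = 9.0139; v₂ = distance/dt₂ = 3.6056

ω₁ = -0.6524, v₂ = 3.6056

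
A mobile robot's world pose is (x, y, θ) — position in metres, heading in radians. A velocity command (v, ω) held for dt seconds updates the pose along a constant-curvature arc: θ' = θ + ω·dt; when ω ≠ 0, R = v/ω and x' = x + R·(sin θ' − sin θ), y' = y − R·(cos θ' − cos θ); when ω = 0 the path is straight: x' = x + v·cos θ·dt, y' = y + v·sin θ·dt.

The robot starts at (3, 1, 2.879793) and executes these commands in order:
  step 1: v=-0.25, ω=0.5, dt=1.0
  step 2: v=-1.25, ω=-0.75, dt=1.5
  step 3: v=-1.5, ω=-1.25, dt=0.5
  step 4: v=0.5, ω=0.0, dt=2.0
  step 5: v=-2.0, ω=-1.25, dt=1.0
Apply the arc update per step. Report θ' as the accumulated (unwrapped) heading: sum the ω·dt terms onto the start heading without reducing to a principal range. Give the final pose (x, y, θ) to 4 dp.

(4.1372, -0.8390, 0.3798)

step 1: θ'=3.3798 (R=-0.5000) → pose (3.2474, 0.9971, 3.3798)
step 2: θ'=2.2548 (R=1.6667) → pose (4.9324, 0.4306, 2.2548)
step 3: θ'=1.6298 (R=1.2000) → pose (5.2002, -0.2569, 1.6298)
step 4: θ'=1.6298 (straight) → pose (5.1413, 0.7414, 1.6298)
step 5: θ'=0.3798 (R=1.6000) → pose (4.1372, -0.8390, 0.3798)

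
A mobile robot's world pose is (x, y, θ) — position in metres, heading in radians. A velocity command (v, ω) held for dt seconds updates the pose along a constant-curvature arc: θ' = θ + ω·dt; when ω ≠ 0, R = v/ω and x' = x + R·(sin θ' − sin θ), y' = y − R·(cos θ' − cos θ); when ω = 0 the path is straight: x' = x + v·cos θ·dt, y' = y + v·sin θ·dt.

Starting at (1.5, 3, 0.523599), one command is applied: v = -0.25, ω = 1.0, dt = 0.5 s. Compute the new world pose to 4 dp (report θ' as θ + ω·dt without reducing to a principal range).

(1.4115, 2.9136, 1.0236)

θ' = 0.5236 + 1.0·0.5 = 1.0236
R = v/ω = -0.25/1.0 = -0.2500
x' = 1.5 + -0.2500·(sin 1.0236 − sin 0.5236) = 1.4115
y' = 3 − -0.2500·(cos 1.0236 − cos 0.5236) = 2.9136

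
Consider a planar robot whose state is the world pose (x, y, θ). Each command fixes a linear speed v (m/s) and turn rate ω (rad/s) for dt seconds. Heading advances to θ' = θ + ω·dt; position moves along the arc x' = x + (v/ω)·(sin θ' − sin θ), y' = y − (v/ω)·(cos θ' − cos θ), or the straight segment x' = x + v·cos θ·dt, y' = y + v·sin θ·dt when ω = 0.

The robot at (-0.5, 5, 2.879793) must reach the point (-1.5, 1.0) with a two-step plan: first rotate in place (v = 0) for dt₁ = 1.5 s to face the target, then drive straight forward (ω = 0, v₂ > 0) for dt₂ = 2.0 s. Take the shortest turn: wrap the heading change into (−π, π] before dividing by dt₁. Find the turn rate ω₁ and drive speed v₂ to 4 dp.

heading to target = atan2(1−5, -1.5−-0.5) = -1.8158
Δθ = wrap(-1.8158 − 2.8798) = 1.5876; ω₁ = Δθ/dt₁ = 1.0584
distance = √((-1.5−-0.5)² + (1−5)²) = 4.1231; v₂ = distance/dt₂ = 2.0616

ω₁ = 1.0584, v₂ = 2.0616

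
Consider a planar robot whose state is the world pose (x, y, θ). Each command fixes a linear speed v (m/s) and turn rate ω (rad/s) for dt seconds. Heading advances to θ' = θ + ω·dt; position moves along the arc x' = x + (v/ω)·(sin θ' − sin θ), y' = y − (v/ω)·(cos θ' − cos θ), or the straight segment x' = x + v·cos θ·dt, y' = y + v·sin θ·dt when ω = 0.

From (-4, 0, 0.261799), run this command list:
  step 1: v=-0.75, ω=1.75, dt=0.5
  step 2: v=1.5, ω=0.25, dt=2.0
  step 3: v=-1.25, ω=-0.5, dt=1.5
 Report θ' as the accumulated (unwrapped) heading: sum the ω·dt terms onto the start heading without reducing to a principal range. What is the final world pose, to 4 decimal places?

(-4.2917, 0.9404, 0.8868)

step 1: θ'=1.1368 (R=-0.4286) → pose (-4.2779, -0.2338, 1.1368)
step 2: θ'=1.6368 (R=6.0000) → pose (-3.7347, 2.6850, 1.6368)
step 3: θ'=0.8868 (R=2.5000) → pose (-4.2917, 0.9404, 0.8868)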